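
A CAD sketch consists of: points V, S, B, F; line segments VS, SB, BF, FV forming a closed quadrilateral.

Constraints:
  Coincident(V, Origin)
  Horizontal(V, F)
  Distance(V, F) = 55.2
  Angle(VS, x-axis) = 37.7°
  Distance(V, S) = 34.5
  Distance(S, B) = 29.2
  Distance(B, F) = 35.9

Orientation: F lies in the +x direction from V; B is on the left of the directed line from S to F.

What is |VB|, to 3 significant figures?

63.6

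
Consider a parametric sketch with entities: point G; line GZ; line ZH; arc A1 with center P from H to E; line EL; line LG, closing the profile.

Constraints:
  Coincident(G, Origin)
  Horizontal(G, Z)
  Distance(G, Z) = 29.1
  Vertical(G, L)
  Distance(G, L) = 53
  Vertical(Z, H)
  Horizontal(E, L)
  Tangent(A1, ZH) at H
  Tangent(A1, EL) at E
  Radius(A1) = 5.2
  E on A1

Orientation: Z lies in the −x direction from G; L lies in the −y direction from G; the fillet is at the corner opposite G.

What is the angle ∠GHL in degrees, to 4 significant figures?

68.80°

G is at the origin; GZ is horizontal with |GZ| = 29.1 and Z on the −x side, so Z = (-29.10, 0.000). GL is vertical with |GL| = 53.0 and L on the −y side, so L = (0.000, -53.00). The virtual corner opposite G is at (-29.10, -53.00). A1 meets ZH tangentially, so PH is at right angles to ZH and since A1 is tangent to EL there, PE ⟂ EL, with radius 5.2, so the center P sits 5.2 in from both sides at P = (-23.90, -47.80). That places the tangent points at H = (-29.10, -47.80) on ZH and E = (-23.90, -53.00) on EL. Then cos ∠GHL = HG·HL / (|HG||HL|), giving 68.80°.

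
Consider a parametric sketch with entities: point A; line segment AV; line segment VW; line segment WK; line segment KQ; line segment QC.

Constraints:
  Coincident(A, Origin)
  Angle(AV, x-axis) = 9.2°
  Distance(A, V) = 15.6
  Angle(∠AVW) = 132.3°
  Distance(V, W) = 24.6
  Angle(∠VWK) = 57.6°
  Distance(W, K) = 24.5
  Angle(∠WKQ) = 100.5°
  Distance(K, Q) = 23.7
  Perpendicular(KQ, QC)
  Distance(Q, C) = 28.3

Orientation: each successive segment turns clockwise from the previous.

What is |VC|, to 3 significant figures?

14.4

A is at the origin; AV runs at 9.2° with length 15.6, so V = (15.4, 2.49). ∠AVW = 132.3° gives VW at -38.5° from the x-axis; with |VW| = 24.6, W = (34.7, -12.8). ∠VWK = 57.6° gives WK at -161° from the x-axis; with |WK| = 24.5, K = (11.5, -20.8). ∠WKQ = 100.5° gives KQ at 120° from the x-axis; with |KQ| = 23.7, Q = (-0.206, -0.230). KQ ⟂ QC, so QC runs at 29.6°; with |QC| = 28.3, C = (24.4, 13.7). Then |VC| = |C − V| = 14.4.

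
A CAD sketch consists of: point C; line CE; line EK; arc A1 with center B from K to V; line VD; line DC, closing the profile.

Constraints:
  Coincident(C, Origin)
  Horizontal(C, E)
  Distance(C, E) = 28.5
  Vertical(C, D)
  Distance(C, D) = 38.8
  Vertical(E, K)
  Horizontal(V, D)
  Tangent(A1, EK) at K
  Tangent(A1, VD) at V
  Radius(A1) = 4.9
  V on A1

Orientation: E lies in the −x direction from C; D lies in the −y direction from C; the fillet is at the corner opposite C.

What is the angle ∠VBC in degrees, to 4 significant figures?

145.2°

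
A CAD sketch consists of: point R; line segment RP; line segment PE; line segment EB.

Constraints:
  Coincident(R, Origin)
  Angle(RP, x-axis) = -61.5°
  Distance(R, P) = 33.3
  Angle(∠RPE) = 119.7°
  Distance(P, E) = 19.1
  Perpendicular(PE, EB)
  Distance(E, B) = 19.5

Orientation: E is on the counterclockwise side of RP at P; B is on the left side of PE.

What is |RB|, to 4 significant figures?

36.83

∠RPE = 119.7°, so PE runs at -61.5° + (180° − 119.7°) = -1.200° from the x-axis; with |PE| = 19.1, E = P + 19.1·(cos -1.200°, sin -1.200°) = (34.99, -29.66). PE is perpendicular to EB; with |EB| = 19.5 on the left of PE, B = E + 19.5·(0.02094, 0.9998) = (35.39, -10.17). Then |RB| = |B − R| = 36.83.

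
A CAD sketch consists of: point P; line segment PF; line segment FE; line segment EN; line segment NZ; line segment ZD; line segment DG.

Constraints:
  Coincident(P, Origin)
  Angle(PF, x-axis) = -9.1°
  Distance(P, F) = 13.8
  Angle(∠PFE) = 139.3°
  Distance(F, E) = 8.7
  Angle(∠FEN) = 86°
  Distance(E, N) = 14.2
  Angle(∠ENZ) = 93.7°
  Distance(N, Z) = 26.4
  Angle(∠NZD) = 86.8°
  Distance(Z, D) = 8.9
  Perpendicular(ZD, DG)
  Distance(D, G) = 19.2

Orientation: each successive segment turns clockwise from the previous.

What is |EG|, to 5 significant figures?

9.9456

∠NZD = 86.8° gives ZD at 36.700° from the x-axis; with |ZD| = 8.9, D = (-2.0155, 8.3578). ZD is perpendicular to DG, so DG runs at -53.300°; with |DG| = 19.2, G = (9.4589, -7.0363). Then |EG| = |G − E| = 9.9456.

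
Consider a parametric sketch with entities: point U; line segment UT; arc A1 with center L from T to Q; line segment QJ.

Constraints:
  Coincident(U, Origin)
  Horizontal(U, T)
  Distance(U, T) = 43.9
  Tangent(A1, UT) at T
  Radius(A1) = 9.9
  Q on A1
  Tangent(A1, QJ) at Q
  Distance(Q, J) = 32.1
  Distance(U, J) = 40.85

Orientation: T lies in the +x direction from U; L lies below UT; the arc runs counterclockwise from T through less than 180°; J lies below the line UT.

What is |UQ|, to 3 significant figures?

35.4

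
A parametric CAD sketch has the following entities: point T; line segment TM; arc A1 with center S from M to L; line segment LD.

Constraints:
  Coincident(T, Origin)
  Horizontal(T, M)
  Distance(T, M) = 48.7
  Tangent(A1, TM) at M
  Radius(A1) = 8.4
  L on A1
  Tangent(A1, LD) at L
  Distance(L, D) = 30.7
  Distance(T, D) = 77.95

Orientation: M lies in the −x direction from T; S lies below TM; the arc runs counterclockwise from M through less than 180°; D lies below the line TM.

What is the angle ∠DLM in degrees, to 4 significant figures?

150.7°

Checks: |TM| = 48.70 ✓; |SL| = 8.400 ✓; ∠(SL, LD) = 90.00° ✓; |LD| = 30.70 ✓; |TD| = 77.95 ✓.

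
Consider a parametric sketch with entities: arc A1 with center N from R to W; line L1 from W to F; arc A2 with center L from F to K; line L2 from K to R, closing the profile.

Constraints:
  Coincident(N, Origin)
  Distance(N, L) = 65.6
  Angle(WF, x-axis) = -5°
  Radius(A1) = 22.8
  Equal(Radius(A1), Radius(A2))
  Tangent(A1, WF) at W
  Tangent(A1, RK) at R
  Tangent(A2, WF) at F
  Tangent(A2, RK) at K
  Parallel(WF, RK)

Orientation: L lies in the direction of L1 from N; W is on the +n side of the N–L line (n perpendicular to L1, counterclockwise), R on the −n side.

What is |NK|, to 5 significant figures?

69.449

Tangency of A1 to both parallel lines with radius 22.8 puts W and R at N ± 22.8·n: W = (1.9872, 22.713), R = (-1.9872, -22.713). Equal radii place F and K the same way about L: F = L + 22.8·n = (67.338, 16.996), K = L − 22.8·n = (63.363, -28.431). Then |NK| = |K − N| = 69.449.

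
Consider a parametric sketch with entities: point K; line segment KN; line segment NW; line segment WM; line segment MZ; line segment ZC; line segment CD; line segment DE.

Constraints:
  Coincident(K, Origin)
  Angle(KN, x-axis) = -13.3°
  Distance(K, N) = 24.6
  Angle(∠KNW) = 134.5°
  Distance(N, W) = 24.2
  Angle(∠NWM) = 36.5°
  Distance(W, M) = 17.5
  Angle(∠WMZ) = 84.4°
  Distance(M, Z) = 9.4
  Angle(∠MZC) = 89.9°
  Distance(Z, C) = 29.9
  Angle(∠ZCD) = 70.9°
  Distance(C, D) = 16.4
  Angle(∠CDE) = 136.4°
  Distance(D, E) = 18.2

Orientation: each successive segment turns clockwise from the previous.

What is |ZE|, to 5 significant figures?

25.268

K is at the origin; KN runs at -13.3° with length 24.6, so N = (23.940, -5.6592). ∠KNW = 134.5° gives NW at -58.800° from the x-axis; with |NW| = 24.2, W = (36.476, -26.359). ∠NWM = 36.5° gives WM at 157.70° from the x-axis; with |WM| = 17.5, M = (20.285, -19.719). ∠WMZ = 84.4° gives MZ at 62.100° from the x-axis; with |MZ| = 9.4, Z = (24.684, -11.411). ∠MZC = 89.9° gives ZC at -28.000° from the x-axis; with |ZC| = 29.9, C = (51.084, -25.448). ∠ZCD = 70.9° gives CD at -137.10° from the x-axis; with |CD| = 16.4, D = (39.070, -36.612). ∠CDE = 136.4° gives DE at 179.30° from the x-axis; with |DE| = 18.2, E = (20.872, -36.390). Then |ZE| = |E − Z| = 25.268.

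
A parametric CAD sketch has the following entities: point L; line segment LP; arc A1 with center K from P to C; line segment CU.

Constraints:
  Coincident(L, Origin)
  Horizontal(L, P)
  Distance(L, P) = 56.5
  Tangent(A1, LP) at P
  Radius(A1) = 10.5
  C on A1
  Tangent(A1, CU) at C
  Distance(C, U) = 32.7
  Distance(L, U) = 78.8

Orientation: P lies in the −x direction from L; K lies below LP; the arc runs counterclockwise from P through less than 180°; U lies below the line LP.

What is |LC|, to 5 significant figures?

67.878

Checks: L = (0.00, 0.00) ✓; |KC| = 10.50 ✓; ∠(KC, CU) = 90.00° ✓; |CU| = 32.70 ✓; |LU| = 78.80 ✓.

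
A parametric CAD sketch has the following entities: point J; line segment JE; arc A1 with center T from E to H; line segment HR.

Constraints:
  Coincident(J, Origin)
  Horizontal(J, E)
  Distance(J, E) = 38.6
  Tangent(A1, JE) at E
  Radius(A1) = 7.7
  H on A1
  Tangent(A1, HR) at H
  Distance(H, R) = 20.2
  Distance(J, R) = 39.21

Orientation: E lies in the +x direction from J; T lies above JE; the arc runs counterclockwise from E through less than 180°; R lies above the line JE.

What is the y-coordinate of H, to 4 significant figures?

13.47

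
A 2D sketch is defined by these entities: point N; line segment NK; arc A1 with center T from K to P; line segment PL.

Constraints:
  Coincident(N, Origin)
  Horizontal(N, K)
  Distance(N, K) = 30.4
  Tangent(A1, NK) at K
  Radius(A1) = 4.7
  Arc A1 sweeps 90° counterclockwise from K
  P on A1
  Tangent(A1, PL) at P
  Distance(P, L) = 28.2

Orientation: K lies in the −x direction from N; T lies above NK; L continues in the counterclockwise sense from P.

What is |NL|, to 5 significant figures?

41.748

N is at the origin; NK is horizontal with |NK| = 30.4 and K on the −x side, so K = (-30.400, 0.0000). A1 meets NK tangentially, so TK is at right angles to NK, so T = K + (0, 4.7) = (-30.400, 4.7000). On A1, K sits at bearing -90° from T; a 90° counterclockwise sweep puts P at bearing 0°, so P = T + 4.7·(cos 0°, sin 0°) = (-25.700, 4.7000). Since A1 is tangent to PL there, TP ⟂ PL, so PL runs along (−sin 0°, cos 0°); with |PL| = 28.2, L = (-25.700, 32.900). Then |NL| = |L − N| = 41.748.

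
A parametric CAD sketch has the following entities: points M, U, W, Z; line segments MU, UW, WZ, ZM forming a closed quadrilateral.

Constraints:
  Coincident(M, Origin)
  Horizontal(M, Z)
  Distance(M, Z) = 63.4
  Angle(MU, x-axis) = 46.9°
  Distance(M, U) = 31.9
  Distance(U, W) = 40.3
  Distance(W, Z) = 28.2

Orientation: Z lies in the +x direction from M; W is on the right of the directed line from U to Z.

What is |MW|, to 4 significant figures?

40.81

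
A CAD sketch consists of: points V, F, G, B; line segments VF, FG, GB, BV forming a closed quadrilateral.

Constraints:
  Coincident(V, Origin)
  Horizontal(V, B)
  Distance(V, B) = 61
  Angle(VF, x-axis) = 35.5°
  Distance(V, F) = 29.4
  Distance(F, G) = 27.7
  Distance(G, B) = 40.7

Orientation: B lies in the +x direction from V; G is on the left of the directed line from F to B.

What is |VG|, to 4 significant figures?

56.90

Checks: |FG| = 27.70 ✓; |GB| = 40.70 ✓.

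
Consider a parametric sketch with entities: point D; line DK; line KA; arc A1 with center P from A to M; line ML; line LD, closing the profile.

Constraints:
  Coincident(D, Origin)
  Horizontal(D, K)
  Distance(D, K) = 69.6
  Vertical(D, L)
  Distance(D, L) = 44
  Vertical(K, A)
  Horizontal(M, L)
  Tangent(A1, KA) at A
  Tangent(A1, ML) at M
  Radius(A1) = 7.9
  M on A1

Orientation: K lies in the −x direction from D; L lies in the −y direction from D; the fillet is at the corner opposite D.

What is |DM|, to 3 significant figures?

75.8

D is at the origin; DK is horizontal with |DK| = 69.6 and K on the −x side, so K = (-69.6, 0.00). DL is vertical with |DL| = 44.0 and L on the −y side, so L = (0.00, -44.0). The virtual corner opposite D is at (-69.6, -44.0). Tangency of A1 to KA means the radius PA is perpendicular to KA and A1 meets ML tangentially, so PM is at right angles to ML, with radius 7.9, so the center P sits 7.9 in from both sides at P = (-61.7, -36.1). That places the tangent points at A = (-69.6, -36.1) on KA and M = (-61.7, -44.0) on ML. Then |DM| = |M − D| = 75.8.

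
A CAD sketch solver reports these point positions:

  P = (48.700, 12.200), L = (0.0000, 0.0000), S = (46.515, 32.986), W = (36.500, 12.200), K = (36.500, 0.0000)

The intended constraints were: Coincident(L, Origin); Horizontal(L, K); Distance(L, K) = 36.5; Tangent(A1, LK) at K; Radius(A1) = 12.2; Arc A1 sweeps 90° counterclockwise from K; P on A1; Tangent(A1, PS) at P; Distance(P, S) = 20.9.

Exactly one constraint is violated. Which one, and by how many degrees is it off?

Tangent(A1, PS) at P — off by 6.00°.

L = (0.00, 0.00) ✓; L.y = 0.00, K.y = 0.00 ✓; |LK| = 36.50 ✓; ∠(WK, KL) = 90.00° ✓; |WK| = 12.20 ✓; bearing(W→P) − bearing(W→K) = 90.00° ✓; |WP| = 12.20 ✓; ∠(WP, PS) = 84.00° ✗; |PS| = 20.90 ✓.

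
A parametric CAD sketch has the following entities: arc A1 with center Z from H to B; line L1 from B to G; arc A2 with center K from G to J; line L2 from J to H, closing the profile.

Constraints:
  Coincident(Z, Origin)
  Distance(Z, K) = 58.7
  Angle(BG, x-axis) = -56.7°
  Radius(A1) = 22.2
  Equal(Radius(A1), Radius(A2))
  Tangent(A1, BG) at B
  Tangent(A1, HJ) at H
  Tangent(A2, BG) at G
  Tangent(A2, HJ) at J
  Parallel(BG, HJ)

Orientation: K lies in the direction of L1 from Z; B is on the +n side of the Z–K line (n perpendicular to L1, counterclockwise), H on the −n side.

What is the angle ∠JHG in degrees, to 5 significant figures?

37.103°

The slot axis is L1's direction at -56.7°, so u = (cos -56.7°, sin -56.7°) = (0.54902, -0.83581) and n = (−sin -56.7°, cos -56.7°) = (0.83581, 0.54902). Z is at the origin and K lies 58.7 along u from Z, so K = 58.7·u = (32.228, -49.062). Tangency of A1 to both parallel lines with radius 22.2 puts B and H at Z ± 22.2·n: B = (18.555, 12.188), H = (-18.555, -12.188). Equal radii place G and J the same way about K: G = K + 22.2·n = (50.783, -36.874), J = K − 22.2·n = (13.673, -61.250). Then cos ∠JHG = HJ·HG / (|HJ||HG|), giving 37.103°.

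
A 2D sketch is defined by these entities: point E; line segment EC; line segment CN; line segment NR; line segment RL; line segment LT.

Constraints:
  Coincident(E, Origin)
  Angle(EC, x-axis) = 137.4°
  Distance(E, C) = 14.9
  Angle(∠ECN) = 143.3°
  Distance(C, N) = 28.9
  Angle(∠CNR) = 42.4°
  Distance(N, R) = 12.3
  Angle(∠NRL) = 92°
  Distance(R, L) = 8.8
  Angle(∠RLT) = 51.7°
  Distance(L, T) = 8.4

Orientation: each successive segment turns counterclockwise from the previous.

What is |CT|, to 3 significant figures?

22.0

E is at the origin; EC runs at 137.4° with length 14.9, so C = (-11.0, 10.1). ∠ECN = 143.3° gives CN at 174° from the x-axis; with |CN| = 28.9, N = (-39.7, 13.1). ∠CNR = 42.4° gives NR at -48.3° from the x-axis; with |NR| = 12.3, R = (-31.5, 3.87). ∠NRL = 92.0° gives RL at 39.7° from the x-axis; with |RL| = 8.8, L = (-24.8, 9.49). ∠RLT = 51.7° gives LT at 168° from the x-axis; with |LT| = 8.4, T = (-33.0, 11.2). Then |CT| = |T − C| = 22.0.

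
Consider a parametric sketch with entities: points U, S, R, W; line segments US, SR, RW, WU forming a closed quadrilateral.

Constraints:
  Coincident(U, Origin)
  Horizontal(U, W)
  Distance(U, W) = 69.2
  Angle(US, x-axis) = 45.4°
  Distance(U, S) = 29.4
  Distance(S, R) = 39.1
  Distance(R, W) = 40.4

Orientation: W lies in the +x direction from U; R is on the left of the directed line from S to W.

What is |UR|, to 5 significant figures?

67.545

Checks: |SR| = 39.10 ✓; |RW| = 40.40 ✓.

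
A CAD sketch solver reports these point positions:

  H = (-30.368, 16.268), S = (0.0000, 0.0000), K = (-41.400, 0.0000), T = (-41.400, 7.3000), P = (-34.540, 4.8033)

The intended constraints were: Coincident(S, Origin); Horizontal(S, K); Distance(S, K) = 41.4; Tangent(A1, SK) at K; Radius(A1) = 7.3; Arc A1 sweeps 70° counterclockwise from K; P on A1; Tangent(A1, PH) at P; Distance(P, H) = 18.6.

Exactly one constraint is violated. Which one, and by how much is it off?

Distance(P, H) = 18.6 — off by 6.40.

S = (0.00, 0.00) ✓; S.y = 0.00, K.y = 0.00 ✓; |SK| = 41.40 ✓; ∠(TK, KS) = 90.00° ✓; |TK| = 7.300 ✓; bearing(T→P) − bearing(T→K) = 70.00° ✓; |TP| = 7.300 ✓; ∠(TP, PH) = 90.00° ✓; |PH| = 12.20 ✗.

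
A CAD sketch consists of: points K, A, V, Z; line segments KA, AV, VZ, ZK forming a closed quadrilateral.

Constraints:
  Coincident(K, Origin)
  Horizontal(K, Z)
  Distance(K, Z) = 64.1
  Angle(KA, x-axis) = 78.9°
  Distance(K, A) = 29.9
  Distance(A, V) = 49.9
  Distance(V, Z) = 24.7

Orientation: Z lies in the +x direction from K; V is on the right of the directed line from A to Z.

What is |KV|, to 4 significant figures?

40.86

K is at the origin; K and Z share the same y with |KZ| = 64.1 and Z in +x, so Z = (64.1, 0). KA runs at 78.9° with |KA| = 29.9, so A = (5.756, 29.34). V is determined by |AV| = 49.9 and |VZ| = 24.7 together: it lies at the intersection of circle(A, 49.9) and circle(Z, 24.7). With |AZ| = 65.31, the foot of the radical line on AZ is 47.05 from A and the perpendicular offset is √(49.9² − 47.05²) = 16.63. Taking the right-of-AZ solution: V = (40.31, -6.656).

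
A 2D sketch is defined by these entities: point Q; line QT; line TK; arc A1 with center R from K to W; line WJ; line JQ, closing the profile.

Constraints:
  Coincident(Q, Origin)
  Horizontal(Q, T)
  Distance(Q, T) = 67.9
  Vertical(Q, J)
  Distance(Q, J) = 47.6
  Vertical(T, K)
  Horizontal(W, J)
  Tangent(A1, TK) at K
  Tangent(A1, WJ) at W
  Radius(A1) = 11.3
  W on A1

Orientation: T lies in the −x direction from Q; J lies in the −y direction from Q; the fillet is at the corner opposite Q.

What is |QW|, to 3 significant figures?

74.0

Q is at the origin; QT is horizontal with |QT| = 67.9 and T on the −x side, so T = (-67.9, 0.00). Q and J share the same x with |QJ| = 47.6 and J on the −y side, so J = (0.00, -47.6). The virtual corner opposite Q is at (-67.9, -47.6). The tangent condition forces RK to be normal to TK and tangency of A1 to WJ means the radius RW is perpendicular to WJ, with radius 11.3, so the center R sits 11.3 in from both sides at R = (-56.6, -36.3). That places the tangent points at K = (-67.9, -36.3) on TK and W = (-56.6, -47.6) on WJ. Then |QW| = |W − Q| = 74.0.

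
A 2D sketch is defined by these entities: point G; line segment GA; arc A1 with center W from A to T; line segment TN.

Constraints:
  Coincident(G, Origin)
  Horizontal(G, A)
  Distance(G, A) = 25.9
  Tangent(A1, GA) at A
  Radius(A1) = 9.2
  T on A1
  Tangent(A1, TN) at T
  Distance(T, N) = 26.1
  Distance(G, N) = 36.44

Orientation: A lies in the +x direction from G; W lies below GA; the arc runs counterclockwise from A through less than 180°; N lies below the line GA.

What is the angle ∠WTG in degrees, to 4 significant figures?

161.9°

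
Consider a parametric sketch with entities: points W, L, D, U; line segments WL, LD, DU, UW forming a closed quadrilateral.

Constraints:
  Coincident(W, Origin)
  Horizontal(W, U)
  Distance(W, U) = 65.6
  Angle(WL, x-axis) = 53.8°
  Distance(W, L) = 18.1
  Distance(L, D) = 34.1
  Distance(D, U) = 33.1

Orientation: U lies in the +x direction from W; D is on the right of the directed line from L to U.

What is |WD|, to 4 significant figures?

35.59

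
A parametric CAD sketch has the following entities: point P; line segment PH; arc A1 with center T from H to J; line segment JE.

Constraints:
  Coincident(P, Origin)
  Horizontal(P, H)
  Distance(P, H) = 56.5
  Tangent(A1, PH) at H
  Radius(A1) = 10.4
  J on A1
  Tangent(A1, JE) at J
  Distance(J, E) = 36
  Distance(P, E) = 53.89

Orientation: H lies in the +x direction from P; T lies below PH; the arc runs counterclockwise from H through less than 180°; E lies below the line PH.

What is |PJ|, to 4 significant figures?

47.19

Checks: |TJ| = 10.40 ✓; ∠(TJ, JE) = 90.00° ✓; |JE| = 36.00 ✓; |PE| = 53.89 ✓.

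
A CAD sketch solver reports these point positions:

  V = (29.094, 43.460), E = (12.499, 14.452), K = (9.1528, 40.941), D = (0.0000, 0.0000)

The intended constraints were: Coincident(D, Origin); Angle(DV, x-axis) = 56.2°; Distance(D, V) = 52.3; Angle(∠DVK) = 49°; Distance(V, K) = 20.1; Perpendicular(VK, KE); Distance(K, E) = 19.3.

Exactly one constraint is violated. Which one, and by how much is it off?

Distance(K, E) = 19.3 — off by 7.40.

D = (0.00, 0.00) ✓; DV at 56.20° ✓; |DV| = 52.30 ✓; ∠DVK = 49.00° ✓; |VK| = 20.10 ✓; ∠(VK, KE) = 90.00° ✓; |KE| = 26.70 ✗.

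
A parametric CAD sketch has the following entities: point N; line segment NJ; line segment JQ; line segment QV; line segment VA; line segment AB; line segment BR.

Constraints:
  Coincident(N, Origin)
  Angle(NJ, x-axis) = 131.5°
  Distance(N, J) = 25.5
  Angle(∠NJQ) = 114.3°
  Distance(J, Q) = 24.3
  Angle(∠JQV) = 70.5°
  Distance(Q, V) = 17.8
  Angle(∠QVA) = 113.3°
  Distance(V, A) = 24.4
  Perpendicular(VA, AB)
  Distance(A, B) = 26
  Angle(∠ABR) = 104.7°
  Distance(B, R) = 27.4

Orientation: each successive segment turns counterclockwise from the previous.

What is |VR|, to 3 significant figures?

33.0

N is at the origin; NJ runs at 131.5° with length 25.5, so J = (-16.9, 19.1). ∠NJQ = 114.3° gives JQ at -163° from the x-axis; with |JQ| = 24.3, Q = (-40.1, 11.9). ∠JQV = 70.5° gives QV at -53.3° from the x-axis; with |QV| = 17.8, V = (-29.5, -2.36). ∠QVA = 113.3° gives VA at 13.4° from the x-axis; with |VA| = 24.4, A = (-5.74, 3.30). The perpendicularity gives AB at right angles to VA, so AB runs at 103°; with |AB| = 26.0, B = (-11.8, 28.6). ∠ABR = 104.7° gives BR at 179° from the x-axis; with |BR| = 27.4, R = (-39.2, 29.2). Then |VR| = |R − V| = 33.0.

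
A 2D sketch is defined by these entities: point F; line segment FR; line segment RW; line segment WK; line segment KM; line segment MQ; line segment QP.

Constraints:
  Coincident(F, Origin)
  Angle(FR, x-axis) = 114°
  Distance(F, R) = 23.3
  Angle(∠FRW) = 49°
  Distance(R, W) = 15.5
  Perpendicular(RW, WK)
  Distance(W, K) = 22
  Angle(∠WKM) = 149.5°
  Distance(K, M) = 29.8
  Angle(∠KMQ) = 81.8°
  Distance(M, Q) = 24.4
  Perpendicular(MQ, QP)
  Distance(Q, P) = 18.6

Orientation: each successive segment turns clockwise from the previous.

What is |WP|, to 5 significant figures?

28.784

∠KMQ = 81.8° gives MQ at 124.30° from the x-axis; with |MQ| = 24.4, Q = (-36.807, -4.2606). The perpendicularity gives QP at right angles to MQ, so QP runs at 34.300°; with |QP| = 18.6, P = (-21.442, 6.2209). Then |WP| = |P − W| = 28.784.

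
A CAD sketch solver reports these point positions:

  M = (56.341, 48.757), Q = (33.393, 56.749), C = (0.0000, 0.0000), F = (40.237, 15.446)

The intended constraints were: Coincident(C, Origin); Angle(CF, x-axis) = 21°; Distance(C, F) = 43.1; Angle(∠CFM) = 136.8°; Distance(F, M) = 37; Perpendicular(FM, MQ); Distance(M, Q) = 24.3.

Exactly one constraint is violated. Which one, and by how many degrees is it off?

Perpendicular(FM, MQ) — off by 6.60°.

C = (0.00, 0.00) ✓; CF at 21.00° ✓; |CF| = 43.10 ✓; ∠CFM = 136.8° ✓; |FM| = 37.00 ✓; ∠(FM, MQ) = 96.60° ✗; |MQ| = 24.30 ✓.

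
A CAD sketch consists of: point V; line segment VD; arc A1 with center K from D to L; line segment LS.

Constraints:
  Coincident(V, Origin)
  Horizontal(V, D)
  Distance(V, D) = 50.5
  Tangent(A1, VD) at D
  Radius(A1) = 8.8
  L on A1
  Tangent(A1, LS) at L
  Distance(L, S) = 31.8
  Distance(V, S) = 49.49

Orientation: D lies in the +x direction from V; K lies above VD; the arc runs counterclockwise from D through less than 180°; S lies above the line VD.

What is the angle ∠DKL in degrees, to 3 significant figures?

137°

Checks: |KL| = 8.800 ✓; ∠(KL, LS) = 90.00° ✓; |LS| = 31.80 ✓; |VS| = 49.49 ✓.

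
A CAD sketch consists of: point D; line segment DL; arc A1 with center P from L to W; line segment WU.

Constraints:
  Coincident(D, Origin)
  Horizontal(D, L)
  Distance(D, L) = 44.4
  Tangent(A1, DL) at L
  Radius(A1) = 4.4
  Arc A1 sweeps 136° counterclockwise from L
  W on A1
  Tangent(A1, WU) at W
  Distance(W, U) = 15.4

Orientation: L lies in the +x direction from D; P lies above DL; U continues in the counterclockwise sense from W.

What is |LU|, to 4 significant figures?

19.95

D is at the origin; DL is horizontal with |DL| = 44.4 and L on the +x side, so L = (44.40, 0.000). Tangency of A1 to DL means the radius PL is perpendicular to DL, so P = L + (0, 4.4) = (44.40, 4.400). On A1, L sits at bearing -90° from P; a 136° counterclockwise sweep puts W at bearing 46°, so W = P + 4.4·(cos 46°, sin 46°) = (47.46, 7.565). Tangency of A1 to WU means the radius PW is perpendicular to WU, so WU runs along (−sin 46°, cos 46°); with |WU| = 15.4, U = (36.38, 18.26). Then |LU| = |U − L| = 19.95.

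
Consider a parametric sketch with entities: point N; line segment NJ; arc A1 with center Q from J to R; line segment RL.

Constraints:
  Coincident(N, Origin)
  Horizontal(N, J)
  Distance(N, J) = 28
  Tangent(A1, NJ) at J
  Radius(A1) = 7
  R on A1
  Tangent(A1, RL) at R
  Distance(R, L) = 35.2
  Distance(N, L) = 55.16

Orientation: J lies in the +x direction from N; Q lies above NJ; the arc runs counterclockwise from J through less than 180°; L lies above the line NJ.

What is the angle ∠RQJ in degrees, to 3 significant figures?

88.9°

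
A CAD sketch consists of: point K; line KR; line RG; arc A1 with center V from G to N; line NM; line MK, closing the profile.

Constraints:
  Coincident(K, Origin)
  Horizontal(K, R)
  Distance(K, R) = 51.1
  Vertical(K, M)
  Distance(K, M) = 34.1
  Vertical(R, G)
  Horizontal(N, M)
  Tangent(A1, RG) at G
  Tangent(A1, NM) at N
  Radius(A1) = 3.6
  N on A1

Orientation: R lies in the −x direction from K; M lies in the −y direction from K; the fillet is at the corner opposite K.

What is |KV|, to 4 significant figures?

56.45

KM is vertical with |KM| = 34.1 and M on the −y side, so M = (0.000, -34.10). The virtual corner opposite K is at (-51.10, -34.10). The tangent condition forces VG to be normal to RG and since A1 is tangent to NM there, VN ⟂ NM, with radius 3.6, so the center V sits 3.6 in from both sides at V = (-47.50, -30.50). Then |KV| = |V − K| = 56.45.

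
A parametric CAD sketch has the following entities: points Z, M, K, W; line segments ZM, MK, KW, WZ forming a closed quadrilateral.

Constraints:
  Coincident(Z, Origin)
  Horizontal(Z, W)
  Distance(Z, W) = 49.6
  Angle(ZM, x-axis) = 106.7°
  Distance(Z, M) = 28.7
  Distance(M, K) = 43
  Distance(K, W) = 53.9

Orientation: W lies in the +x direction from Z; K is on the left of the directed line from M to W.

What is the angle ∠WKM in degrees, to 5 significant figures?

81.911°

Z is at the origin; ZW is horizontal with |ZW| = 49.6 and W in +x, so W = (49.6, 0). ZM runs at 106.7° with |ZM| = 28.7, so M = (-8.2472, 27.490). K is determined by |MK| = 43.0 and |KW| = 53.9 together: it lies at the intersection of circle(M, 43.0) and circle(W, 53.9). With |MW| = 64.047, the foot of the radical line on MW is 23.778 from M and the perpendicular offset is √(43.0² − 23.778²) = 35.828. Taking the left-of-MW solution: K = (28.606, 49.644).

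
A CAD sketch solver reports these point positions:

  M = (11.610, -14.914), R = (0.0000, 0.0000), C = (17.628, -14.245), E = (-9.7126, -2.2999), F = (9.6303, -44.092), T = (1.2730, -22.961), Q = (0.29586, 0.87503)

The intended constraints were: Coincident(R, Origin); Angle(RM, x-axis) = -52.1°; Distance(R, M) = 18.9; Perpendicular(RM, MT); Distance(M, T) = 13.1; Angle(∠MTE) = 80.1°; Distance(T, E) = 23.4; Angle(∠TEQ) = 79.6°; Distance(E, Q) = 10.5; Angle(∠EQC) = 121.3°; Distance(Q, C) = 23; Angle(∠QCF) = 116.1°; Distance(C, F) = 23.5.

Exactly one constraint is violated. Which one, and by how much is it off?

Distance(C, F) = 23.5 — off by 7.40.

R = (0.00, 0.00) ✓; RM at -52.10° ✓; |RM| = 18.90 ✓; ∠(RM, MT) = 90.00° ✓; |MT| = 13.10 ✓; ∠MTE = 80.10° ✓; |TE| = 23.40 ✓; ∠TEQ = 79.60° ✓; |EQ| = 10.50 ✓; ∠EQC = 121.3° ✓; |QC| = 23.00 ✓; ∠QCF = 116.1° ✓; |CF| = 30.90 ✗.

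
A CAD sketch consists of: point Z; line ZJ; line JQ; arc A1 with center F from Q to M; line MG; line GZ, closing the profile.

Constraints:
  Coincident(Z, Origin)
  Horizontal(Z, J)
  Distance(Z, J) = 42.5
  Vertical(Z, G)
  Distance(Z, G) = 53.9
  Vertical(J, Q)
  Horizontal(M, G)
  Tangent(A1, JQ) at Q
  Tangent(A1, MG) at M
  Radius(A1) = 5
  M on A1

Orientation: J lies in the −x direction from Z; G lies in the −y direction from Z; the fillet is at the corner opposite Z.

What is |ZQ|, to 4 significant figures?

64.79

Z is at the origin; Z and J share the same y with |ZJ| = 42.5 and J on the −x side, so J = (-42.50, 0.000). ZG is vertical with |ZG| = 53.9 and G on the −y side, so G = (0.000, -53.90). The virtual corner opposite Z is at (-42.50, -53.90). The tangent condition forces FQ to be normal to JQ and the tangent condition forces FM to be normal to MG, with radius 5.0, so the center F sits 5.0 in from both sides at F = (-37.50, -48.90). That places the tangent points at Q = (-42.50, -48.90) on JQ and M = (-37.50, -53.90) on MG. Then |ZQ| = |Q − Z| = 64.79.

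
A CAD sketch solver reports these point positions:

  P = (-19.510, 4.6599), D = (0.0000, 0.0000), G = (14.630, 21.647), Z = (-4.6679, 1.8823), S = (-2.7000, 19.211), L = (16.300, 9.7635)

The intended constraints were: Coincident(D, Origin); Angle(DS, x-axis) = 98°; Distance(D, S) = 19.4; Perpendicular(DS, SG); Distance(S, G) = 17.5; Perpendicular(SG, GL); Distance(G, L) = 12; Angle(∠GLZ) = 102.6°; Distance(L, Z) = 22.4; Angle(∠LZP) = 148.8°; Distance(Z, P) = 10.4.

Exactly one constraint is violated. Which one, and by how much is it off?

Distance(Z, P) = 10.4 — off by 4.70.

D = (0.00, 0.00) ✓; DS at 98.00° ✓; |DS| = 19.40 ✓; ∠(DS, SG) = 90.00° ✓; |SG| = 17.50 ✓; ∠(SG, GL) = 90.00° ✓; |GL| = 12.00 ✓; ∠GLZ = 102.6° ✓; |LZ| = 22.40 ✓; ∠LZP = 148.8° ✓; |ZP| = 15.10 ✗.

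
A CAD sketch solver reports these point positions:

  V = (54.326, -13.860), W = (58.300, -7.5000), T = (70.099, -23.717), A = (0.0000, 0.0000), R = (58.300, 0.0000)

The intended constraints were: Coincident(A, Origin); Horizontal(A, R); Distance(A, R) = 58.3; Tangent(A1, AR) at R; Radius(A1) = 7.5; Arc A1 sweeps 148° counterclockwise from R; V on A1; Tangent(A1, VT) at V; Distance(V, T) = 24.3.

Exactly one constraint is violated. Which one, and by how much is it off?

Distance(V, T) = 24.3 — off by 5.70.

A = (0.00, 0.00) ✓; A.y = 0.00, R.y = 0.00 ✓; |AR| = 58.30 ✓; ∠(WR, RA) = 90.00° ✓; |WR| = 7.500 ✓; bearing(W→V) − bearing(W→R) = 148.0° ✓; |WV| = 7.499 ✓; ∠(WV, VT) = 90.00° ✓; |VT| = 18.60 ✗.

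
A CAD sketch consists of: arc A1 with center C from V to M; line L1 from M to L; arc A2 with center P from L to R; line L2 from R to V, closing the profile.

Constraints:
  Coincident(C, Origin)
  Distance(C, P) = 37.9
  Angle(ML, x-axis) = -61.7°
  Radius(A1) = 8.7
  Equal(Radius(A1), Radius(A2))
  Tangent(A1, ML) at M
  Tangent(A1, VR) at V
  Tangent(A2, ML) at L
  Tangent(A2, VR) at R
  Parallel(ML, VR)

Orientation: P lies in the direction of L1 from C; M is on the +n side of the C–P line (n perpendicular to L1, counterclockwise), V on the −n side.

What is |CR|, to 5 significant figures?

38.886

The slot axis is L1's direction at -61.7°, so u = (cos -61.7°, sin -61.7°) = (0.47409, -0.88048) and n = (−sin -61.7°, cos -61.7°) = (0.88048, 0.47409). C is at the origin and P lies 37.9 along u from C, so P = 37.9·u = (17.968, -33.370). Tangency of A1 to both parallel lines with radius 8.7 puts M and V at C ± 8.7·n: M = (7.6602, 4.1246), V = (-7.6602, -4.1246). Equal radii place L and R the same way about P: L = P + 8.7·n = (25.628, -29.246), R = P − 8.7·n = (10.308, -37.495). Then |CR| = |R − C| = 38.886.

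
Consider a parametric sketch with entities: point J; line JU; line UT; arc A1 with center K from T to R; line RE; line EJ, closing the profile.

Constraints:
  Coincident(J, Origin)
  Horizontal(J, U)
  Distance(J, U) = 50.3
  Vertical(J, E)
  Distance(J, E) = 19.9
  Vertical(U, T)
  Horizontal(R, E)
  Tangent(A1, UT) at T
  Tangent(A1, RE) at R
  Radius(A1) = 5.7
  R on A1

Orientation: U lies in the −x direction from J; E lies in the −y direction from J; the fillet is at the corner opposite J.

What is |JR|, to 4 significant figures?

48.84

J is at the origin; J and U share the same y with |JU| = 50.3 and U on the −x side, so U = (-50.30, 0.000). J and E share the same x with |JE| = 19.9 and E on the −y side, so E = (0.000, -19.90). The virtual corner opposite J is at (-50.30, -19.90). Since A1 is tangent to UT there, KT ⟂ UT and tangency of A1 to RE means the radius KR is perpendicular to RE, with radius 5.7, so the center K sits 5.7 in from both sides at K = (-44.60, -14.20). That places the tangent points at T = (-50.30, -14.20) on UT and R = (-44.60, -19.90) on RE. Then |JR| = |R − J| = 48.84.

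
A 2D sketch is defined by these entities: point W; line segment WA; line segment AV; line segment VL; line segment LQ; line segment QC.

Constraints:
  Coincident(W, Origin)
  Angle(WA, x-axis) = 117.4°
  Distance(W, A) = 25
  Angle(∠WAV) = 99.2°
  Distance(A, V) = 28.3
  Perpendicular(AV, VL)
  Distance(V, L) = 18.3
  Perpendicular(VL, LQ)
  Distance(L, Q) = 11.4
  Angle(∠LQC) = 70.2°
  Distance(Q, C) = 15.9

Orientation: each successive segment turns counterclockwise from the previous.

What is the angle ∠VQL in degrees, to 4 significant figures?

58.08°

W is at the origin; WA runs at 117.4° with length 25.0, so A = (-11.50, 22.20). ∠WAV = 99.2° gives AV at -161.8° from the x-axis; with |AV| = 28.3, V = (-38.39, 13.36). The perpendicularity gives VL at right angles to AV, so VL runs at -71.80°; with |VL| = 18.3, L = (-32.67, -4.028). VL ⟂ LQ, so LQ runs at 18.20°; with |LQ| = 11.4, Q = (-21.84, -0.4676). Then cos ∠VQL = QV·QL / (|QV||QL|), giving 58.08°.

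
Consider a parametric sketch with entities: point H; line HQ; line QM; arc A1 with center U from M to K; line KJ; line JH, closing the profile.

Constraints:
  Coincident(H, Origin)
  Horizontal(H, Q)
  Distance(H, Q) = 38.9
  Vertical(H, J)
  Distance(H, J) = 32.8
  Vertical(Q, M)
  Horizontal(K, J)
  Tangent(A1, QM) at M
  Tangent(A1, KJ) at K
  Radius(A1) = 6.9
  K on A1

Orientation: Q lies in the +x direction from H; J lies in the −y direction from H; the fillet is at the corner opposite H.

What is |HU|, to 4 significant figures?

41.17

H is at the origin; HQ is horizontal with |HQ| = 38.9 and Q on the +x side, so Q = (38.90, 0.000). HJ is vertical with |HJ| = 32.8 and J on the −y side, so J = (0.000, -32.80). The virtual corner opposite H is at (38.90, -32.80). Tangency of A1 to QM means the radius UM is perpendicular to QM and A1 meets KJ tangentially, so UK is at right angles to KJ, with radius 6.9, so the center U sits 6.9 in from both sides at U = (32.00, -25.90). Then |HU| = |U − H| = 41.17.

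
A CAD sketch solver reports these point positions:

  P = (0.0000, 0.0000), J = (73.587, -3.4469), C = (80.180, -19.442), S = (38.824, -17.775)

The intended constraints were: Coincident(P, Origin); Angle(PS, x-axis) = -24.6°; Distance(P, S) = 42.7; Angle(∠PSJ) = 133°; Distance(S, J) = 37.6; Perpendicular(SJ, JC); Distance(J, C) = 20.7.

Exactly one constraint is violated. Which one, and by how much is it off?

Distance(J, C) = 20.7 — off by 3.40.

P = (0.00, 0.00) ✓; PS at -24.60° ✓; |PS| = 42.70 ✓; ∠PSJ = 133.0° ✓; |SJ| = 37.60 ✓; ∠(SJ, JC) = 90.00° ✓; |JC| = 17.30 ✗.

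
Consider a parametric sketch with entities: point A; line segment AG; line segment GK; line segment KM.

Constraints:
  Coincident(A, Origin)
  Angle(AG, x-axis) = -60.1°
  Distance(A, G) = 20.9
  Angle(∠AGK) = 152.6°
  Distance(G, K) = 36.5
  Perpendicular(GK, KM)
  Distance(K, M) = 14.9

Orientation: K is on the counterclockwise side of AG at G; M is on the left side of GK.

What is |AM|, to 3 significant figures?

55.3

A is at the origin; AG runs at -60.1° with length 20.9, so G = 20.9·(cos -60.1°, sin -60.1°) = (10.4, -18.1). ∠AGK = 152.6°, so GK runs at -60.1° + (180° − 152.6°) = -32.7° from the x-axis; with |GK| = 36.5, K = G + 36.5·(cos -32.7°, sin -32.7°) = (41.1, -37.8). GK ⟂ KM; with |KM| = 14.9 on the left of GK, M = K + 14.9·(0.540, 0.842) = (49.2, -25.3). Then |AM| = |M − A| = 55.3.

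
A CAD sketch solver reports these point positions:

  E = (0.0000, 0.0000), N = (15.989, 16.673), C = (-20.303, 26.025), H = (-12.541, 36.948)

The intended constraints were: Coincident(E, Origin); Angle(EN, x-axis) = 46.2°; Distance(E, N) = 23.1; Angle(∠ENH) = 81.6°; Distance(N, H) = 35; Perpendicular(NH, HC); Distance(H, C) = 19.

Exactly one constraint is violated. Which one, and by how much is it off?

Distance(H, C) = 19 — off by 5.60.

E = (0.00, 0.00) ✓; EN at 46.20° ✓; |EN| = 23.10 ✓; ∠ENH = 81.60° ✓; |NH| = 35.00 ✓; ∠(NH, HC) = 90.00° ✓; |HC| = 13.40 ✗.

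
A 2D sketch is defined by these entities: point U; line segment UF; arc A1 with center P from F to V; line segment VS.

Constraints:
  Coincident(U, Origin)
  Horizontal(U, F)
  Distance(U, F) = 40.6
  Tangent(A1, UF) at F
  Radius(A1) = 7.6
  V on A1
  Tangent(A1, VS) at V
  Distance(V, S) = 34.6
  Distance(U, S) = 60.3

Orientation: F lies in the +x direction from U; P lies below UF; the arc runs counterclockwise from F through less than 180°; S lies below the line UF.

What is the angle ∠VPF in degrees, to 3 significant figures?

105°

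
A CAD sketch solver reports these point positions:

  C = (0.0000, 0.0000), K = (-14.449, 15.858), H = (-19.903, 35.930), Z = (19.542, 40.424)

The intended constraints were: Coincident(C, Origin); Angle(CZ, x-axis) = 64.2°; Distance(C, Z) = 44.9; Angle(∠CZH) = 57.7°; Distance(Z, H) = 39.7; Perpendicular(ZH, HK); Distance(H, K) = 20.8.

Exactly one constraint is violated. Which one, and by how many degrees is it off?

Perpendicular(ZH, HK) — off by 8.70°.

C = (0.00, 0.00) ✓; CZ at 64.20° ✓; |CZ| = 44.90 ✓; ∠CZH = 57.70° ✓; |ZH| = 39.70 ✓; ∠(ZH, HK) = 98.70° ✗; |HK| = 20.80 ✓.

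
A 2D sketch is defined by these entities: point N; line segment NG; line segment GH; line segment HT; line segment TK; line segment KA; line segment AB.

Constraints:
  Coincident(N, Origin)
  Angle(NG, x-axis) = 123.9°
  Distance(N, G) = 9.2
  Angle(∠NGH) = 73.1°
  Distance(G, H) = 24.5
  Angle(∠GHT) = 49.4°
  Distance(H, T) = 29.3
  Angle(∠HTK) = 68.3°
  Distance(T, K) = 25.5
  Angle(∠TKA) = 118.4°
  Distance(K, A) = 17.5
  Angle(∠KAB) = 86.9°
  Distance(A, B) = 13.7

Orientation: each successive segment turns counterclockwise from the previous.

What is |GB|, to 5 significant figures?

15.737

∠TKA = 118.4° gives KA at 174.70° from the x-axis; with |KA| = 17.5, A = (-18.754, 14.438). ∠KAB = 86.9° gives AB at -92.200° from the x-axis; with |AB| = 13.7, B = (-19.280, 0.74787). Then |GB| = |B − G| = 15.737.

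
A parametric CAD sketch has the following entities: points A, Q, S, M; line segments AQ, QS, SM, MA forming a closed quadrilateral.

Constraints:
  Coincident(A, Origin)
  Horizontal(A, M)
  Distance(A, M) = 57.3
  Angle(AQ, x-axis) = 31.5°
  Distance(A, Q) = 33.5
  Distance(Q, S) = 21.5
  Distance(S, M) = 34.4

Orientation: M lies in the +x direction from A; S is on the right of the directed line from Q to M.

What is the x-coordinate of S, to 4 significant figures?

23.06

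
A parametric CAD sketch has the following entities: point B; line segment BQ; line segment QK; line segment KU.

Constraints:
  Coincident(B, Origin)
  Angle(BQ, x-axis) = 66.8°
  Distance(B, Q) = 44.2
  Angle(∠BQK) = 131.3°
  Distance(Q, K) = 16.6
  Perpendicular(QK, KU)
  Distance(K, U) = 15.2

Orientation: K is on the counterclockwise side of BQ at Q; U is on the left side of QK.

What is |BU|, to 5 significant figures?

49.186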